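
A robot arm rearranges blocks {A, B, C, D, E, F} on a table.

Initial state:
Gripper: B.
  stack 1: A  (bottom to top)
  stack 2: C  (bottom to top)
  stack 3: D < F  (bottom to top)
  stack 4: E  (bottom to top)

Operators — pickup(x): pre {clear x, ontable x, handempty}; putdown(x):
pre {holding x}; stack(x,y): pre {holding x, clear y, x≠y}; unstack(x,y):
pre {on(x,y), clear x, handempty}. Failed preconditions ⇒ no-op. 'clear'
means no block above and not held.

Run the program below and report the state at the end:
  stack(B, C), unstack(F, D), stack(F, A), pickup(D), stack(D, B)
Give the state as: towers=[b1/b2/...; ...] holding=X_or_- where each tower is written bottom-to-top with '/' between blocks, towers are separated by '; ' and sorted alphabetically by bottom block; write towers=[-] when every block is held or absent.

towers=[A/F; C/B/D; E] holding=-

step 1 (stack(B, C)): towers=[A; C/B; D/F; E] holding=-
step 2 (unstack(F, D)): towers=[A; C/B; D; E] holding=F
step 3 (stack(F, A)): towers=[A/F; C/B; D; E] holding=-
step 4 (pickup(D)): towers=[A/F; C/B; E] holding=D
step 5 (stack(D, B)): towers=[A/F; C/B/D; E] holding=-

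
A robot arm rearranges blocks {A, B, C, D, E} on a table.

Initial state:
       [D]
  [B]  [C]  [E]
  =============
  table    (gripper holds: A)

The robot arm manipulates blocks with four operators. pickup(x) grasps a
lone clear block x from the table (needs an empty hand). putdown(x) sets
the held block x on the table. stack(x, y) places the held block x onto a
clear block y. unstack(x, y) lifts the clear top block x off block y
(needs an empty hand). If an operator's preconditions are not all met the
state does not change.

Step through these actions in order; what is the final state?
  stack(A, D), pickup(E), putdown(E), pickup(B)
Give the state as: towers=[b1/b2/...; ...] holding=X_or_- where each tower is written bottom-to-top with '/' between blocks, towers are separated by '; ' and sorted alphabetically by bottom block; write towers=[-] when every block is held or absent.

step 1 (stack(A, D)): towers=[B; C/D/A; E] holding=-
step 2 (pickup(E)): towers=[B; C/D/A] holding=E
step 3 (putdown(E)): towers=[B; C/D/A; E] holding=-
step 4 (pickup(B)): towers=[C/D/A; E] holding=B

towers=[C/D/A; E] holding=B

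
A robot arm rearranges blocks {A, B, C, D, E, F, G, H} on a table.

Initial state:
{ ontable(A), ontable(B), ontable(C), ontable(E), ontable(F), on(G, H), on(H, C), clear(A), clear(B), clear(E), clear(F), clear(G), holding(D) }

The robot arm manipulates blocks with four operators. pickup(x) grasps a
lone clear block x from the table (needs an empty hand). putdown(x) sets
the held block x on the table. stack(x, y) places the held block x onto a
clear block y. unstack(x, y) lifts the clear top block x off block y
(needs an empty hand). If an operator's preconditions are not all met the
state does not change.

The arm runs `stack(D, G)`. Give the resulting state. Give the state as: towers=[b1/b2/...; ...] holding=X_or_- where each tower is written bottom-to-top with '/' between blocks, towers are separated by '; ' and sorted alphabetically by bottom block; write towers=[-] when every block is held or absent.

before: towers=[A; B; C/H/G; E; F] holding=D
pre[stack(D, G)]: holding(D) ✓, clear(G) ✓, D≠G ✓
all met → apply stack(D, G)
after:  towers=[A; B; C/H/G/D; E; F] holding=-

towers=[A; B; C/H/G/D; E; F] holding=-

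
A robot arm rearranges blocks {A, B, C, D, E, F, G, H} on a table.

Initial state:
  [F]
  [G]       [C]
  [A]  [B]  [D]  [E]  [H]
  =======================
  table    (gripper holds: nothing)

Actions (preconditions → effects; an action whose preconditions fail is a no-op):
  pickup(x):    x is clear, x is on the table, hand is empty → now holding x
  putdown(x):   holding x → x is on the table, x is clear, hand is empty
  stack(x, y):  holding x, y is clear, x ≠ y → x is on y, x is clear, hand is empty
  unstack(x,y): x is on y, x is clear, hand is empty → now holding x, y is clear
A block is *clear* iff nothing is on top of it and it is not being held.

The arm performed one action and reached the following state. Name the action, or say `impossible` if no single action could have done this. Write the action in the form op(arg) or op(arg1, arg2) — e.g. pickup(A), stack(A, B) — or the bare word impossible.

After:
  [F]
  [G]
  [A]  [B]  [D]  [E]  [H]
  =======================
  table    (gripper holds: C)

target: towers=[A/G/F; B; D; E; H] holding=C
         pickup(E) → towers=[A/G/F; B; D/C; H] holding=E
         pickup(H) → towers=[A/G/F; B; D/C; E] holding=H
         pickup(B) → towers=[A/G/F; D/C; E; H] holding=B
     unstack(F, G) → towers=[A/G; B; D/C; E; H] holding=F
     unstack(C, D) → towers=[A/G/F; B; D; E; H] holding=C  ← match

unstack(C, D)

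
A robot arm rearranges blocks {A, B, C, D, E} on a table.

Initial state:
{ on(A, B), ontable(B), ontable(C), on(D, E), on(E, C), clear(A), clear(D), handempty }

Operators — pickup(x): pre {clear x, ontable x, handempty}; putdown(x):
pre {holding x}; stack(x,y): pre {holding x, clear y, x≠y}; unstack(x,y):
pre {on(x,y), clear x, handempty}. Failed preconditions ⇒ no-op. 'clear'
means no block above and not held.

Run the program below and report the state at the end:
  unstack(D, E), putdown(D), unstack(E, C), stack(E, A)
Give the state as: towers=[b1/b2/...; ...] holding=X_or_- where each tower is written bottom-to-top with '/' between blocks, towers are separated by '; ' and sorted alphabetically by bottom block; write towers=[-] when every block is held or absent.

towers=[B/A/E; C; D] holding=-

step 1 (unstack(D, E)): towers=[B/A; C/E] holding=D
step 2 (putdown(D)): towers=[B/A; C/E; D] holding=-
step 3 (unstack(E, C)): towers=[B/A; C; D] holding=E
step 4 (stack(E, A)): towers=[B/A/E; C; D] holding=-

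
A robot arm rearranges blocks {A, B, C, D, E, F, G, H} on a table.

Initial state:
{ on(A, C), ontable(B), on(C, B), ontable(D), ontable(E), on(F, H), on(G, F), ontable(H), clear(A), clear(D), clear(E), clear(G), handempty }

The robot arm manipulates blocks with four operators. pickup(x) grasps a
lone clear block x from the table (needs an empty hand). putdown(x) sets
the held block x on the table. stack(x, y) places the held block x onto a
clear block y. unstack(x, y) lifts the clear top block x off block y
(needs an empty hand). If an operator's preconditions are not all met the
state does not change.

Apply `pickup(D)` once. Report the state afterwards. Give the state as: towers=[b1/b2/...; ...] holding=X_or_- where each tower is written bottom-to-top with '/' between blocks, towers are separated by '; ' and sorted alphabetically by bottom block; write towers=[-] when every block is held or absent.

before: towers=[B/C/A; D; E; H/F/G] holding=-
pre[pickup(D)]: clear(D) ✓, ontable(D) ✓, handempty ✓
all met → apply pickup(D)
after:  towers=[B/C/A; E; H/F/G] holding=D

towers=[B/C/A; E; H/F/G] holding=D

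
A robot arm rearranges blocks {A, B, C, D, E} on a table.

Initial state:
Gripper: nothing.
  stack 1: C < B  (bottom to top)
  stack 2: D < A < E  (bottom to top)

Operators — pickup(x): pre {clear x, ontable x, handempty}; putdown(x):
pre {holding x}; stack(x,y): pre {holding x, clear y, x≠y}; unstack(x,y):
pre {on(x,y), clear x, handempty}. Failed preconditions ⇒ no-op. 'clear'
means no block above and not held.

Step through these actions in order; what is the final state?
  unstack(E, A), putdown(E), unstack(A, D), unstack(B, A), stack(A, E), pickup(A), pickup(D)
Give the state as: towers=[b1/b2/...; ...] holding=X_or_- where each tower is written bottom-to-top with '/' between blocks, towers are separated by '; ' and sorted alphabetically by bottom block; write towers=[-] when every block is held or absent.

step 1 (unstack(E, A)): towers=[C/B; D/A] holding=E
step 2 (putdown(E)): towers=[C/B; D/A; E] holding=-
step 3 (unstack(A, D)): towers=[C/B; D; E] holding=A
step 4 (unstack(B, A)) [no-op]: towers=[C/B; D; E] holding=A
step 5 (stack(A, E)): towers=[C/B; D; E/A] holding=-
step 6 (pickup(A)) [no-op]: towers=[C/B; D; E/A] holding=-
step 7 (pickup(D)): towers=[C/B; E/A] holding=D

towers=[C/B; E/A] holding=D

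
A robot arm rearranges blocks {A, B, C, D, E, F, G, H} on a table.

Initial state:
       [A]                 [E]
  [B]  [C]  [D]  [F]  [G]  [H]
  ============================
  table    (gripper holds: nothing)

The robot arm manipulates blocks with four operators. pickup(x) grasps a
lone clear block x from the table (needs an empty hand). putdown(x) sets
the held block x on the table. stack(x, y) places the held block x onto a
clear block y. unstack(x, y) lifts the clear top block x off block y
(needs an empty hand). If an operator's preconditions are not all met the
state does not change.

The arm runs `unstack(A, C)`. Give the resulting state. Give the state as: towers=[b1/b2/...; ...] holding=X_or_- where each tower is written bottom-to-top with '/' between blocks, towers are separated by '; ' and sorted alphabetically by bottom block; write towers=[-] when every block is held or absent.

towers=[B; C; D; F; G; H/E] holding=A

before: towers=[B; C/A; D; F; G; H/E] holding=-
pre[unstack(A, C)]: on(A,C) ok, clear(A) ok, handempty ok
all met → apply unstack(A, C)
after:  towers=[B; C; D; F; G; H/E] holding=A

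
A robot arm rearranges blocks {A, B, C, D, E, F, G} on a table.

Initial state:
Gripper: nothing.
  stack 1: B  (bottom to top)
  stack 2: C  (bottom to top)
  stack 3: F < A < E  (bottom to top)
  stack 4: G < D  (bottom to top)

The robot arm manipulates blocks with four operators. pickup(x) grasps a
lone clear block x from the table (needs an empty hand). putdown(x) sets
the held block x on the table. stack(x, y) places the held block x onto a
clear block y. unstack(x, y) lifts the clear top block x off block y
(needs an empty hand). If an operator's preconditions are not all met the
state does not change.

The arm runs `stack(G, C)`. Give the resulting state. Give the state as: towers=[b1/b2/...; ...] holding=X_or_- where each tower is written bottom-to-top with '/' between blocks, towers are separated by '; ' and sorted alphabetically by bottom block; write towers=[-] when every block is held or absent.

before: towers=[B; C; F/A/E; G/D] holding=-
pre[stack(G, C)]: holding(G) fail, clear(C) ok, G≠C ok
holding(G) unmet → stack(G, C) is a no-op
after:  towers=[B; C; F/A/E; G/D] holding=-

towers=[B; C; F/A/E; G/D] holding=-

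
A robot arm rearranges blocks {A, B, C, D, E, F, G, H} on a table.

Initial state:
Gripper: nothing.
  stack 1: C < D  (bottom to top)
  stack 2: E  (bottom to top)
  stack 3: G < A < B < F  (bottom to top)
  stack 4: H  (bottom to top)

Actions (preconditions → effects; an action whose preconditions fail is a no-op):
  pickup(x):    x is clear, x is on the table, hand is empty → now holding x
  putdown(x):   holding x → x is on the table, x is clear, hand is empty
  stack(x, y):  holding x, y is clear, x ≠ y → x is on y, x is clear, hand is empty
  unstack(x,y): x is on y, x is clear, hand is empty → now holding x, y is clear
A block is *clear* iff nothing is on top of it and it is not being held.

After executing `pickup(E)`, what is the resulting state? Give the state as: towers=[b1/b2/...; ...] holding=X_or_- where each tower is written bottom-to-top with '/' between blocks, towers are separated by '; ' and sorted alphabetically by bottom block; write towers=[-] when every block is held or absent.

towers=[C/D; G/A/B/F; H] holding=E

before: towers=[C/D; E; G/A/B/F; H] holding=-
pre[pickup(E)]: clear(E) yes, ontable(E) yes, handempty yes
all met → apply pickup(E)
after:  towers=[C/D; G/A/B/F; H] holding=E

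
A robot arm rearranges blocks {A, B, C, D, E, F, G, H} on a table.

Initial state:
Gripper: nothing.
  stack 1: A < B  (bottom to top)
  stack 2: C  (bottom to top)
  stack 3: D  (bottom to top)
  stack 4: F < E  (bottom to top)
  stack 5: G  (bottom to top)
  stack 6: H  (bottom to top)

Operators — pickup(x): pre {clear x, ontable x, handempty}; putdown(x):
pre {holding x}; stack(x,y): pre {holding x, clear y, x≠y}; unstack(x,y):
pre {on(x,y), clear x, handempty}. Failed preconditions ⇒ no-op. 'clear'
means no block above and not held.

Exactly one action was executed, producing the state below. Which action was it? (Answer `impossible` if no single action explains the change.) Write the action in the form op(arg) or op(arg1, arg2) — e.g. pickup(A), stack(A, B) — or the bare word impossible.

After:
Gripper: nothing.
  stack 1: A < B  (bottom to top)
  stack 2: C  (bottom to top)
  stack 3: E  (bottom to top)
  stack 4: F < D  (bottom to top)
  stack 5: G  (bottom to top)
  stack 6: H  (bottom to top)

target: towers=[A/B; C; E; F/D; G; H] holding=-
         pickup(G) → towers=[A/B; C; D; F/E; H] holding=G
     unstack(E, F) → towers=[A/B; C; D; F; G; H] holding=E
         pickup(H) → towers=[A/B; C; D; F/E; G] holding=H
     unstack(B, A) → towers=[A; C; D; F/E; G; H] holding=B
         pickup(D) → towers=[A/B; C; F/E; G; H] holding=D
         pickup(C) → towers=[A/B; D; F/E; G; H] holding=C
none of the 6 applicable actions match → impossible

impossible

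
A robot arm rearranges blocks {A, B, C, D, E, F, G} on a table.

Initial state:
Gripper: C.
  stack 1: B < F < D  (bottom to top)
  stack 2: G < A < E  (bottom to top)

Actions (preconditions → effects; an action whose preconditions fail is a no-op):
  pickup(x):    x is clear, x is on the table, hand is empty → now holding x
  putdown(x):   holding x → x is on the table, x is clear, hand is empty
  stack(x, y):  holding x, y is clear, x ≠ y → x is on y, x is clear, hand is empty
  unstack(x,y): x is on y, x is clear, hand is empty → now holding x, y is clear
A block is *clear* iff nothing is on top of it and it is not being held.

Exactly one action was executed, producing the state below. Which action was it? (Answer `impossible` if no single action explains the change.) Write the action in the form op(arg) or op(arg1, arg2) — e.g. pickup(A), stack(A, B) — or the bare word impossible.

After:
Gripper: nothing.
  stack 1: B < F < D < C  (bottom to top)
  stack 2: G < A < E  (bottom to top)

target: towers=[B/F/D/C; G/A/E] holding=-
        putdown(C) → towers=[B/F/D; C; G/A/E] holding=-
       stack(C, D) → towers=[B/F/D/C; G/A/E] holding=-  ← match
       stack(C, E) → towers=[B/F/D; G/A/E/C] holding=-

stack(C, D)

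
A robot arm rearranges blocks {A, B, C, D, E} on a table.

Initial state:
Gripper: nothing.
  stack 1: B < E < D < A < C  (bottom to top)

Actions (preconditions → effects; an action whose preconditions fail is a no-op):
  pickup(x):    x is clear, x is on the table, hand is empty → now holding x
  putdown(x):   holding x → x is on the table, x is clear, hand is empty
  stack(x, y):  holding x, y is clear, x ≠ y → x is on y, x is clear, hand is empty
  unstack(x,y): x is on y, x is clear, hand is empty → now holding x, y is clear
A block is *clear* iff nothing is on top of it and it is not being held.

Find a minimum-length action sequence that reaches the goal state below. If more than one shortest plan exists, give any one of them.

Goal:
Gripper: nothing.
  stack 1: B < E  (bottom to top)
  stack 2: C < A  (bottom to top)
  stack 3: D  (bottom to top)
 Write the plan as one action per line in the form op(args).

step 1 (unstack(C, A)): towers=[B/E/D/A] holding=C
step 2 (putdown(C)): towers=[B/E/D/A; C] holding=-
step 3 (unstack(A, D)): towers=[B/E/D; C] holding=A
step 4 (stack(A, C)): towers=[B/E/D; C/A] holding=-
step 5 (unstack(D, E)): towers=[B/E; C/A] holding=D
step 6 (putdown(D)): towers=[B/E; C/A; D] holding=-
goal check: towers=[B/E; C/A; D] holding=- — reached (length 6, optimal by BFS)

unstack(C, A)
putdown(C)
unstack(A, D)
stack(A, C)
unstack(D, E)
putdown(D)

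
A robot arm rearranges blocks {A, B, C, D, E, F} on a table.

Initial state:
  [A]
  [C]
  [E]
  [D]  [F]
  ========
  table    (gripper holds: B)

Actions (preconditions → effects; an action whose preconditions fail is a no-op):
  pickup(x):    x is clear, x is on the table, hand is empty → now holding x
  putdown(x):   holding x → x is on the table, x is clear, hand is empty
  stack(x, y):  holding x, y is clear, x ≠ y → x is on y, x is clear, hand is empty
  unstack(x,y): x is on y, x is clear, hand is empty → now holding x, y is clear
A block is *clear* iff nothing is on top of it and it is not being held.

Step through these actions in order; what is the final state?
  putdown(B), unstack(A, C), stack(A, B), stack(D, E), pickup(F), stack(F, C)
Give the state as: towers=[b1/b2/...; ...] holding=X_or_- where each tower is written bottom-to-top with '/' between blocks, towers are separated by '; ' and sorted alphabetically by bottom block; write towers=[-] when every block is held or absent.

step 1 (putdown(B)): towers=[B; D/E/C/A; F] holding=-
step 2 (unstack(A, C)): towers=[B; D/E/C; F] holding=A
step 3 (stack(A, B)): towers=[B/A; D/E/C; F] holding=-
step 4 (stack(D, E)) [no-op]: towers=[B/A; D/E/C; F] holding=-
step 5 (pickup(F)): towers=[B/A; D/E/C] holding=F
step 6 (stack(F, C)): towers=[B/A; D/E/C/F] holding=-

towers=[B/A; D/E/C/F] holding=-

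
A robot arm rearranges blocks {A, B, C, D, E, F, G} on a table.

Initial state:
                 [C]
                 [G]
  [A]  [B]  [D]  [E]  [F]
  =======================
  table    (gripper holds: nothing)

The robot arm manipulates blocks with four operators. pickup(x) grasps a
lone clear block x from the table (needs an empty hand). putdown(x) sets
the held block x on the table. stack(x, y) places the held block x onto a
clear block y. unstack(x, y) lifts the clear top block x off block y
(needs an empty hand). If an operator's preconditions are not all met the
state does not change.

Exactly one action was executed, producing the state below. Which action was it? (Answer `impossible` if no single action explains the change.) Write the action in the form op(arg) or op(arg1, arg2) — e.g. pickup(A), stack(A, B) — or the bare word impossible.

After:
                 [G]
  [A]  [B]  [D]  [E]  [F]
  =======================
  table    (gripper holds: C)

unstack(C, G)

target: towers=[A; B; D; E/G; F] holding=C
         pickup(B) → towers=[A; D; E/G/C; F] holding=B
         pickup(F) → towers=[A; B; D; E/G/C] holding=F
         pickup(D) → towers=[A; B; E/G/C; F] holding=D
         pickup(A) → towers=[B; D; E/G/C; F] holding=A
     unstack(C, G) → towers=[A; B; D; E/G; F] holding=C  ← match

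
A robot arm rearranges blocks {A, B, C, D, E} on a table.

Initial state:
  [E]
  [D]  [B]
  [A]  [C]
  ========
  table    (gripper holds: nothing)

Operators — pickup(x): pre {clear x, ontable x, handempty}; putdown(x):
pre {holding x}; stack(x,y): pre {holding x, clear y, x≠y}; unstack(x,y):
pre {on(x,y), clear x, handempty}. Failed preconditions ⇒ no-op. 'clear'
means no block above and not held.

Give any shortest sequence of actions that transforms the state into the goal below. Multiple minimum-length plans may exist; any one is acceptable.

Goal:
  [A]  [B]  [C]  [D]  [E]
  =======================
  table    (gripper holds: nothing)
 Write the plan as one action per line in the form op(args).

step 1 (unstack(B, C)): towers=[A/D/E; C] holding=B
step 2 (putdown(B)): towers=[A/D/E; B; C] holding=-
step 3 (unstack(E, D)): towers=[A/D; B; C] holding=E
step 4 (putdown(E)): towers=[A/D; B; C; E] holding=-
step 5 (unstack(D, A)): towers=[A; B; C; E] holding=D
step 6 (putdown(D)): towers=[A; B; C; D; E] holding=-
goal check: towers=[A; B; C; D; E] holding=- — reached (length 6, optimal by BFS)

unstack(B, C)
putdown(B)
unstack(E, D)
putdown(E)
unstack(D, A)
putdown(D)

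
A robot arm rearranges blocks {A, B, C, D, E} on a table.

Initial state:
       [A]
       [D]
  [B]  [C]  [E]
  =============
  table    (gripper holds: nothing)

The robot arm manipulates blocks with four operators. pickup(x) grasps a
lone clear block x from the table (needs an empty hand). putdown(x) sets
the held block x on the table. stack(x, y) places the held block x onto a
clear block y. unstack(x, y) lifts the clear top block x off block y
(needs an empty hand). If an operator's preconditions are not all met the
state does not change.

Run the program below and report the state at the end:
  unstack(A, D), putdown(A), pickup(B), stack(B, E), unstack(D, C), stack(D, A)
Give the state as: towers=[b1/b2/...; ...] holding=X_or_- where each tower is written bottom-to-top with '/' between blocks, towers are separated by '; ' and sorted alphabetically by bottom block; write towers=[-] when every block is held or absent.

step 1 (unstack(A, D)): towers=[B; C/D; E] holding=A
step 2 (putdown(A)): towers=[A; B; C/D; E] holding=-
step 3 (pickup(B)): towers=[A; C/D; E] holding=B
step 4 (stack(B, E)): towers=[A; C/D; E/B] holding=-
step 5 (unstack(D, C)): towers=[A; C; E/B] holding=D
step 6 (stack(D, A)): towers=[A/D; C; E/B] holding=-

towers=[A/D; C; E/B] holding=-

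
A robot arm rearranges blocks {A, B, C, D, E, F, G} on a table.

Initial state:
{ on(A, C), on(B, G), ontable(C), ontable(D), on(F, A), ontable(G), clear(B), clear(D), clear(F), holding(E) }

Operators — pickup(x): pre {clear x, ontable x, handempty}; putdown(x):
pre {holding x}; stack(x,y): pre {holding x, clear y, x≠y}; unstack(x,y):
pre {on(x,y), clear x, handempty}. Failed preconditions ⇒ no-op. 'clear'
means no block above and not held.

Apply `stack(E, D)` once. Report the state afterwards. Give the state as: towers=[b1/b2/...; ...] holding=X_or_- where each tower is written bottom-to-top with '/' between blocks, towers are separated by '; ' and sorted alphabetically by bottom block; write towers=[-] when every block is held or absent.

before: towers=[C/A/F; D; G/B] holding=E
pre[stack(E, D)]: holding(E) ok, clear(D) ok, E≠D ok
all met → apply stack(E, D)
after:  towers=[C/A/F; D/E; G/B] holding=-

towers=[C/A/F; D/E; G/B] holding=-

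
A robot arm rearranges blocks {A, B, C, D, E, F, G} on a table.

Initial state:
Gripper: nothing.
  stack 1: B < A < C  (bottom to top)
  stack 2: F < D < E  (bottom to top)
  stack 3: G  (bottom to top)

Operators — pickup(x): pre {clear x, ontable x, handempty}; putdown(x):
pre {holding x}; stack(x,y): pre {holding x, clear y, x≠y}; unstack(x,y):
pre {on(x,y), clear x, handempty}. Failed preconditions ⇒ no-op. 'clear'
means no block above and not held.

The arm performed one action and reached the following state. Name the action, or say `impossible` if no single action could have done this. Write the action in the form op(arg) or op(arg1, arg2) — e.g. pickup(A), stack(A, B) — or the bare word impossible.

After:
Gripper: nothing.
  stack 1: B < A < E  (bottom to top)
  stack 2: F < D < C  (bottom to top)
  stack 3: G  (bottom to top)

target: towers=[B/A/E; F/D/C; G] holding=-
         pickup(G) → towers=[B/A/C; F/D/E] holding=G
     unstack(E, D) → towers=[B/A/C; F/D; G] holding=E
     unstack(C, A) → towers=[B/A; F/D/E; G] holding=C
none of the 3 applicable actions match → impossible

impossible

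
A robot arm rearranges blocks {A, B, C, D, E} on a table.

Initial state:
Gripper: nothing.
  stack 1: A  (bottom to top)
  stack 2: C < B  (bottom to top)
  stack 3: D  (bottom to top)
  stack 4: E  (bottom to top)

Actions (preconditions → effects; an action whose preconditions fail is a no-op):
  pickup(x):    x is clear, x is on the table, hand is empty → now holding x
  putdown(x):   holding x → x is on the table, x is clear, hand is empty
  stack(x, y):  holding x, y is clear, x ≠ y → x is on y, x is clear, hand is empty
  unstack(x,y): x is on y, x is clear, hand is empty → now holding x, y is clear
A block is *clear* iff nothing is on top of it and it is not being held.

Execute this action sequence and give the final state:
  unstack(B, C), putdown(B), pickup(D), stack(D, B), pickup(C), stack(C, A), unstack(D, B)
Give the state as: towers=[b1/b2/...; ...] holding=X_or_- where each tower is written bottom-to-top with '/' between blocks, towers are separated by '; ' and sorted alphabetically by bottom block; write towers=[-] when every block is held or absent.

step 1 (unstack(B, C)): towers=[A; C; D; E] holding=B
step 2 (putdown(B)): towers=[A; B; C; D; E] holding=-
step 3 (pickup(D)): towers=[A; B; C; E] holding=D
step 4 (stack(D, B)): towers=[A; B/D; C; E] holding=-
step 5 (pickup(C)): towers=[A; B/D; E] holding=C
step 6 (stack(C, A)): towers=[A/C; B/D; E] holding=-
step 7 (unstack(D, B)): towers=[A/C; B; E] holding=D

towers=[A/C; B; E] holding=D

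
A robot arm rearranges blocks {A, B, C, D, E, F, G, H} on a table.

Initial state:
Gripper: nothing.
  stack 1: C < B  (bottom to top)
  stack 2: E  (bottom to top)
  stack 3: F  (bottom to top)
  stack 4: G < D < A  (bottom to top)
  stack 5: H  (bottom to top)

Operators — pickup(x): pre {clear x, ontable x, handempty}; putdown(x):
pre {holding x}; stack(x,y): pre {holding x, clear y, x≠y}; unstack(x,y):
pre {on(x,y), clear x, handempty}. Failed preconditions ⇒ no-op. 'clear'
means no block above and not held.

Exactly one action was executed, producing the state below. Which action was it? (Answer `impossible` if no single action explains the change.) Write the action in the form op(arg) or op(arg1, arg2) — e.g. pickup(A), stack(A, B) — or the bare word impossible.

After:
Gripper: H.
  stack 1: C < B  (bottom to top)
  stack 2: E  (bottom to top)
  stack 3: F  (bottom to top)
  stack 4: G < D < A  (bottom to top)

target: towers=[C/B; E; F; G/D/A] holding=H
     unstack(A, D) → towers=[C/B; E; F; G/D; H] holding=A
         pickup(E) → towers=[C/B; F; G/D/A; H] holding=E
         pickup(H) → towers=[C/B; E; F; G/D/A] holding=H  ← match
     unstack(B, C) → towers=[C; E; F; G/D/A; H] holding=B
         pickup(F) → towers=[C/B; E; G/D/A; H] holding=F

pickup(H)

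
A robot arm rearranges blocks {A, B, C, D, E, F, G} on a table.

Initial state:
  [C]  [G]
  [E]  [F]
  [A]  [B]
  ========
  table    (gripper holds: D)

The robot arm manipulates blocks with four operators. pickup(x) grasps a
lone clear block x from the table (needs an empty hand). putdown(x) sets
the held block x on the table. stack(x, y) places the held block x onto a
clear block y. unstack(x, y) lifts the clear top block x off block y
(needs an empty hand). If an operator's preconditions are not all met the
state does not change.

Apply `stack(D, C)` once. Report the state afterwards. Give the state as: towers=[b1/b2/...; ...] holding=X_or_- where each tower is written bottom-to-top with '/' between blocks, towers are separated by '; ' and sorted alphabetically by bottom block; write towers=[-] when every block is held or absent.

towers=[A/E/C/D; B/F/G] holding=-

before: towers=[A/E/C; B/F/G] holding=D
pre[stack(D, C)]: holding(D) ✓, clear(C) ✓, D≠C ✓
all met → apply stack(D, C)
after:  towers=[A/E/C/D; B/F/G] holding=-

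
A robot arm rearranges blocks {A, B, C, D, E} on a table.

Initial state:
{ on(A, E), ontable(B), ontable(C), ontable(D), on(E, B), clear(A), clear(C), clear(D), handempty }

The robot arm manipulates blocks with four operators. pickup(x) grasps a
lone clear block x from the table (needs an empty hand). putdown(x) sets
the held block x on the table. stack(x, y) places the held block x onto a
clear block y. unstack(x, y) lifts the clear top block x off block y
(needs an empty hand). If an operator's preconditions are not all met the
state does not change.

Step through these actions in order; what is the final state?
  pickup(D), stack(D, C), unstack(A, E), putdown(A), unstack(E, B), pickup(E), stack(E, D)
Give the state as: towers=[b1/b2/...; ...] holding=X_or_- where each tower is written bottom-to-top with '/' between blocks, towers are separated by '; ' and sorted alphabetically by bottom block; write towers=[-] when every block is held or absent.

towers=[A; B; C/D/E] holding=-

step 1 (pickup(D)): towers=[B/E/A; C] holding=D
step 2 (stack(D, C)): towers=[B/E/A; C/D] holding=-
step 3 (unstack(A, E)): towers=[B/E; C/D] holding=A
step 4 (putdown(A)): towers=[A; B/E; C/D] holding=-
step 5 (unstack(E, B)): towers=[A; B; C/D] holding=E
step 6 (pickup(E)) [no-op]: towers=[A; B; C/D] holding=E
step 7 (stack(E, D)): towers=[A; B; C/D/E] holding=-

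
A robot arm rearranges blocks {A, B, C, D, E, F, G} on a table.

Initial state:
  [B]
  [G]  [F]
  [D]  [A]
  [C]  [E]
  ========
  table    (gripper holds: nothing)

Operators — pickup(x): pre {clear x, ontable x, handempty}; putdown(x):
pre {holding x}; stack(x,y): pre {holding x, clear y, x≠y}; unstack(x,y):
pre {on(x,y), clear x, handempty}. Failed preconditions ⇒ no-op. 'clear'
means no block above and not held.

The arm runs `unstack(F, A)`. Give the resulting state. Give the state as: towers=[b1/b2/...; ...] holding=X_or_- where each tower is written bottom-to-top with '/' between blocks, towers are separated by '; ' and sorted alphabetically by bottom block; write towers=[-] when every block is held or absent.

towers=[C/D/G/B; E/A] holding=F

before: towers=[C/D/G/B; E/A/F] holding=-
pre[unstack(F, A)]: on(F,A) yes, clear(F) yes, handempty yes
all met → apply unstack(F, A)
after:  towers=[C/D/G/B; E/A] holding=F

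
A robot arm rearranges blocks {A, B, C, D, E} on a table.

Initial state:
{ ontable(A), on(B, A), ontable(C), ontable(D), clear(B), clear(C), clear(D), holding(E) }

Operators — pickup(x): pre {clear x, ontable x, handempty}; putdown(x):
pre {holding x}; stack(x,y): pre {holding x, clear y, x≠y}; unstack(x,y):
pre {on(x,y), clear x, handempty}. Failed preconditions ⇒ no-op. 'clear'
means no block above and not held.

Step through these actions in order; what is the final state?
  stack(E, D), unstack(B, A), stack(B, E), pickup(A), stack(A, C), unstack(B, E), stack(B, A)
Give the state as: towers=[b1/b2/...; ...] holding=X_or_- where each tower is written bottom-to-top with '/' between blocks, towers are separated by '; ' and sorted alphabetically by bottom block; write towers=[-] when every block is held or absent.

step 1 (stack(E, D)): towers=[A/B; C; D/E] holding=-
step 2 (unstack(B, A)): towers=[A; C; D/E] holding=B
step 3 (stack(B, E)): towers=[A; C; D/E/B] holding=-
step 4 (pickup(A)): towers=[C; D/E/B] holding=A
step 5 (stack(A, C)): towers=[C/A; D/E/B] holding=-
step 6 (unstack(B, E)): towers=[C/A; D/E] holding=B
step 7 (stack(B, A)): towers=[C/A/B; D/E] holding=-

towers=[C/A/B; D/E] holding=-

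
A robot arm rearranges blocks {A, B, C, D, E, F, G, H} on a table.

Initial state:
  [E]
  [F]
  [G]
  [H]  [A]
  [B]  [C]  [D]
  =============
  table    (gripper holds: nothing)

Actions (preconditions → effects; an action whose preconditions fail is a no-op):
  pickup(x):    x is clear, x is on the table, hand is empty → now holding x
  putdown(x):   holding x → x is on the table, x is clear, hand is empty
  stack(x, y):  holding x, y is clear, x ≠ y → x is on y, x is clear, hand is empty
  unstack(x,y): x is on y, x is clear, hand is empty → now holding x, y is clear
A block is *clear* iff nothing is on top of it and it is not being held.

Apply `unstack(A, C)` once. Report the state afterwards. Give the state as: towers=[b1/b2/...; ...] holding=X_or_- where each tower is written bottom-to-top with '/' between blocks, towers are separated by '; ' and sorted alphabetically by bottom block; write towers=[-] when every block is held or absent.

before: towers=[B/H/G/F/E; C/A; D] holding=-
pre[unstack(A, C)]: on(A,C) ✓, clear(A) ✓, handempty ✓
all met → apply unstack(A, C)
after:  towers=[B/H/G/F/E; C; D] holding=A

towers=[B/H/G/F/E; C; D] holding=A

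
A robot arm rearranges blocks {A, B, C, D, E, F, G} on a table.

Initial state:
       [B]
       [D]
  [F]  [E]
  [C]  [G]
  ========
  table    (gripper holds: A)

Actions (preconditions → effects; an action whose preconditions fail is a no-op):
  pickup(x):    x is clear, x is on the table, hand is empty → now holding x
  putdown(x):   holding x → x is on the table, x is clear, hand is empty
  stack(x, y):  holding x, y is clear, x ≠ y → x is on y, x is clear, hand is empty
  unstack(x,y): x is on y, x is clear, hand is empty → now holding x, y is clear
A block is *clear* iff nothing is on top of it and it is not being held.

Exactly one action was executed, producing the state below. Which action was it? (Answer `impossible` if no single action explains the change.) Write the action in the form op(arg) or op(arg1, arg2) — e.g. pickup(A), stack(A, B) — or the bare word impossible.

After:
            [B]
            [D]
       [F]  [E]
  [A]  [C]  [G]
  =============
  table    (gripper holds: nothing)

target: towers=[A; C/F; G/E/D/B] holding=-
        putdown(A) → towers=[A; C/F; G/E/D/B] holding=-  ← match
       stack(A, B) → towers=[C/F; G/E/D/B/A] holding=-
       stack(A, F) → towers=[C/F/A; G/E/D/B] holding=-

putdown(A)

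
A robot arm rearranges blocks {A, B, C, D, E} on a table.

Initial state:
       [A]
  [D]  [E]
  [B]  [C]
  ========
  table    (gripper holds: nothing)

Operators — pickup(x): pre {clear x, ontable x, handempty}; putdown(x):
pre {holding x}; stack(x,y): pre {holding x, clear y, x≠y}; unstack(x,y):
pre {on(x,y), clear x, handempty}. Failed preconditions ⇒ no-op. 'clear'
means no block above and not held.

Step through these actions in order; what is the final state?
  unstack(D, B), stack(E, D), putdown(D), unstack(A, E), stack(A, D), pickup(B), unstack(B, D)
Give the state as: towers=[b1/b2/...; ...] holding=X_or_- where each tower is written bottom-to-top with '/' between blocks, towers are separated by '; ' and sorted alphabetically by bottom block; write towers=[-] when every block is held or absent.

towers=[C/E; D/A] holding=B

step 1 (unstack(D, B)): towers=[B; C/E/A] holding=D
step 2 (stack(E, D)) [no-op]: towers=[B; C/E/A] holding=D
step 3 (putdown(D)): towers=[B; C/E/A; D] holding=-
step 4 (unstack(A, E)): towers=[B; C/E; D] holding=A
step 5 (stack(A, D)): towers=[B; C/E; D/A] holding=-
step 6 (pickup(B)): towers=[C/E; D/A] holding=B
step 7 (unstack(B, D)) [no-op]: towers=[C/E; D/A] holding=B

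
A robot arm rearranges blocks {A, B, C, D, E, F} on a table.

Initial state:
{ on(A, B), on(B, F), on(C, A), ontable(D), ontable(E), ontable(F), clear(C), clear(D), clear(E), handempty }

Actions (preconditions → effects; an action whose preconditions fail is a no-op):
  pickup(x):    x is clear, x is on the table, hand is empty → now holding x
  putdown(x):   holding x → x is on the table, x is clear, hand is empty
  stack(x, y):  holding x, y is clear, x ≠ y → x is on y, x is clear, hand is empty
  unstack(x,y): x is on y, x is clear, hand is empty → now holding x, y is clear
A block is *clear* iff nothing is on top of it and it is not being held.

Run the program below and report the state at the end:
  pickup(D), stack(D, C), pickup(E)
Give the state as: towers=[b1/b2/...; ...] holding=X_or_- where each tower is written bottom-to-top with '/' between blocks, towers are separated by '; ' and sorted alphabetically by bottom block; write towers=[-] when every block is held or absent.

step 1 (pickup(D)): towers=[E; F/B/A/C] holding=D
step 2 (stack(D, C)): towers=[E; F/B/A/C/D] holding=-
step 3 (pickup(E)): towers=[F/B/A/C/D] holding=E

towers=[F/B/A/C/D] holding=E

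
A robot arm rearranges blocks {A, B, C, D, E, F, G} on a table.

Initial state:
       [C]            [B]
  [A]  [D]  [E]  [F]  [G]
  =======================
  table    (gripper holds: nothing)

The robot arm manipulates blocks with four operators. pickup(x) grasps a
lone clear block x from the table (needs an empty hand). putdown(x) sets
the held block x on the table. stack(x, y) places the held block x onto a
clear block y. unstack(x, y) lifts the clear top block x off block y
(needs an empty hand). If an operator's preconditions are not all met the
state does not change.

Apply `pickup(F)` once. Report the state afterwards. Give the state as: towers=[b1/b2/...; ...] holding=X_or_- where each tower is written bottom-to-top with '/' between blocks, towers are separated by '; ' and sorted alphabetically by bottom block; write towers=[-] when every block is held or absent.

before: towers=[A; D/C; E; F; G/B] holding=-
pre[pickup(F)]: clear(F) ok, ontable(F) ok, handempty ok
all met → apply pickup(F)
after:  towers=[A; D/C; E; G/B] holding=F

towers=[A; D/C; E; G/B] holding=F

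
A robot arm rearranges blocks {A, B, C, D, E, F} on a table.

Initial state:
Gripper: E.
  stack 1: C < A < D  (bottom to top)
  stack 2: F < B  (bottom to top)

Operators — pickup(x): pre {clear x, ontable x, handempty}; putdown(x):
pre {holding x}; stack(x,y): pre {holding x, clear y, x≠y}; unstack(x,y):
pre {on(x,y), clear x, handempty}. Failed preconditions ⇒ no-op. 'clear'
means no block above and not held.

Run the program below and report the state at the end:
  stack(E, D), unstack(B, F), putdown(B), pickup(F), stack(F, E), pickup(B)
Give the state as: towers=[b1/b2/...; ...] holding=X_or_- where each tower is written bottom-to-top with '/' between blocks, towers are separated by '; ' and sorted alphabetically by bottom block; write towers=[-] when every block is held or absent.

towers=[C/A/D/E/F] holding=B

step 1 (stack(E, D)): towers=[C/A/D/E; F/B] holding=-
step 2 (unstack(B, F)): towers=[C/A/D/E; F] holding=B
step 3 (putdown(B)): towers=[B; C/A/D/E; F] holding=-
step 4 (pickup(F)): towers=[B; C/A/D/E] holding=F
step 5 (stack(F, E)): towers=[B; C/A/D/E/F] holding=-
step 6 (pickup(B)): towers=[C/A/D/E/F] holding=B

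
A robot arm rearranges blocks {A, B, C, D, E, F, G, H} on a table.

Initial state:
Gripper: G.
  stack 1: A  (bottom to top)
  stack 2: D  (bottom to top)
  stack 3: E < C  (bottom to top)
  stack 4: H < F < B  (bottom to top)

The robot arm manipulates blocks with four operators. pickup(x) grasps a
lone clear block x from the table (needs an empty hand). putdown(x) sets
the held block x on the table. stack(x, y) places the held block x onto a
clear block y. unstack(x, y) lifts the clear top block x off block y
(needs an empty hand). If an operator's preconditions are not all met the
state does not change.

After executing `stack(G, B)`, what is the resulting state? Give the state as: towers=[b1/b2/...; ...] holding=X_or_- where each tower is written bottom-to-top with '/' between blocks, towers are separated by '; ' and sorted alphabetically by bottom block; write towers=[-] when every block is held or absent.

towers=[A; D; E/C; H/F/B/G] holding=-

before: towers=[A; D; E/C; H/F/B] holding=G
pre[stack(G, B)]: holding(G) ok, clear(B) ok, G≠B ok
all met → apply stack(G, B)
after:  towers=[A; D; E/C; H/F/B/G] holding=-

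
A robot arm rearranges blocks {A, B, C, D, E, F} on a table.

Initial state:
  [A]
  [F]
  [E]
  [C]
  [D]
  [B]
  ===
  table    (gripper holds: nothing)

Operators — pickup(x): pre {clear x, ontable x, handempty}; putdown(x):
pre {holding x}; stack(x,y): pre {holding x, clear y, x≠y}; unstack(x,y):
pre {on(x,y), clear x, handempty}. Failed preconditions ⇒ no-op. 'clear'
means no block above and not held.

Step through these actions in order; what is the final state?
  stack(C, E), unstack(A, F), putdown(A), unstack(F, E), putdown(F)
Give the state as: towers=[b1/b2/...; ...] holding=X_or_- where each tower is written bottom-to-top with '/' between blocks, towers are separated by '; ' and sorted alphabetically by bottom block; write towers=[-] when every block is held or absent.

towers=[A; B/D/C/E; F] holding=-

step 1 (stack(C, E)) [no-op]: towers=[B/D/C/E/F/A] holding=-
step 2 (unstack(A, F)): towers=[B/D/C/E/F] holding=A
step 3 (putdown(A)): towers=[A; B/D/C/E/F] holding=-
step 4 (unstack(F, E)): towers=[A; B/D/C/E] holding=F
step 5 (putdown(F)): towers=[A; B/D/C/E; F] holding=-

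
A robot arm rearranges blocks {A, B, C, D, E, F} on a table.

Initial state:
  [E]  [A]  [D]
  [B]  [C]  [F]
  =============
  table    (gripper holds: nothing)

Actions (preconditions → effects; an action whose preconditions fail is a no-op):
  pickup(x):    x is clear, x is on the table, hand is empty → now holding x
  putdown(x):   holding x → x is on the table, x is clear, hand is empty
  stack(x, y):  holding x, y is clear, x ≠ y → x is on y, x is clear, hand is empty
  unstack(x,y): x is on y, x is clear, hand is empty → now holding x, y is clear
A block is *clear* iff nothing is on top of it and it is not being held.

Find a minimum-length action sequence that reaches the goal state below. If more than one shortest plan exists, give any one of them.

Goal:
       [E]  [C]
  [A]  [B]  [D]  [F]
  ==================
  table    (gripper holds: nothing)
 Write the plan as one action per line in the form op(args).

step 1 (unstack(D, F)): towers=[B/E; C/A; F] holding=D
step 2 (putdown(D)): towers=[B/E; C/A; D; F] holding=-
step 3 (unstack(A, C)): towers=[B/E; C; D; F] holding=A
step 4 (putdown(A)): towers=[A; B/E; C; D; F] holding=-
step 5 (pickup(C)): towers=[A; B/E; D; F] holding=C
step 6 (stack(C, D)): towers=[A; B/E; D/C; F] holding=-
goal check: towers=[A; B/E; D/C; F] holding=- — reached (length 6, optimal by BFS)

unstack(D, F)
putdown(D)
unstack(A, C)
putdown(A)
pickup(C)
stack(C, D)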